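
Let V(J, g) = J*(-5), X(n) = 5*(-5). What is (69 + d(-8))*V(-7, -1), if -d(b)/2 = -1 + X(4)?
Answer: 4235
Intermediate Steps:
X(n) = -25
d(b) = 52 (d(b) = -2*(-1 - 25) = -2*(-26) = 52)
V(J, g) = -5*J
(69 + d(-8))*V(-7, -1) = (69 + 52)*(-5*(-7)) = 121*35 = 4235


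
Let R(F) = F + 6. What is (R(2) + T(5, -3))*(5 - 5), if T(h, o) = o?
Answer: 0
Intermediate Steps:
R(F) = 6 + F
(R(2) + T(5, -3))*(5 - 5) = ((6 + 2) - 3)*(5 - 5) = (8 - 3)*0 = 5*0 = 0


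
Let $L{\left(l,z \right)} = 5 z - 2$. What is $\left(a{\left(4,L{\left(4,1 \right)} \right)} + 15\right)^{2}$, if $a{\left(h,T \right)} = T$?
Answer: $324$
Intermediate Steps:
$L{\left(l,z \right)} = -2 + 5 z$
$\left(a{\left(4,L{\left(4,1 \right)} \right)} + 15\right)^{2} = \left(\left(-2 + 5 \cdot 1\right) + 15\right)^{2} = \left(\left(-2 + 5\right) + 15\right)^{2} = \left(3 + 15\right)^{2} = 18^{2} = 324$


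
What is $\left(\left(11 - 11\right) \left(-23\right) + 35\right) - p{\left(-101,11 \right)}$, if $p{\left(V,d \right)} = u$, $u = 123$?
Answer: $-88$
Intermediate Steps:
$p{\left(V,d \right)} = 123$
$\left(\left(11 - 11\right) \left(-23\right) + 35\right) - p{\left(-101,11 \right)} = \left(\left(11 - 11\right) \left(-23\right) + 35\right) - 123 = \left(0 \left(-23\right) + 35\right) - 123 = \left(0 + 35\right) - 123 = 35 - 123 = -88$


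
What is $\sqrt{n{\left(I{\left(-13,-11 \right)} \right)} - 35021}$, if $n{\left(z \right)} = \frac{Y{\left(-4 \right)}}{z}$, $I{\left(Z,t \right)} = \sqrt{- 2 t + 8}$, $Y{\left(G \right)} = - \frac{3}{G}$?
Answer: $\frac{\sqrt{-14008400 + 10 \sqrt{30}}}{20} \approx 187.14 i$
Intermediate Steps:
$I{\left(Z,t \right)} = \sqrt{8 - 2 t}$
$n{\left(z \right)} = \frac{3}{4 z}$ ($n{\left(z \right)} = \frac{\left(-3\right) \frac{1}{-4}}{z} = \frac{\left(-3\right) \left(- \frac{1}{4}\right)}{z} = \frac{3}{4 z}$)
$\sqrt{n{\left(I{\left(-13,-11 \right)} \right)} - 35021} = \sqrt{\frac{3}{4 \sqrt{8 - -22}} - 35021} = \sqrt{\frac{3}{4 \sqrt{8 + 22}} - 35021} = \sqrt{\frac{3}{4 \sqrt{30}} - 35021} = \sqrt{\frac{3 \frac{\sqrt{30}}{30}}{4} - 35021} = \sqrt{\frac{\sqrt{30}}{40} - 35021} = \sqrt{-35021 + \frac{\sqrt{30}}{40}}$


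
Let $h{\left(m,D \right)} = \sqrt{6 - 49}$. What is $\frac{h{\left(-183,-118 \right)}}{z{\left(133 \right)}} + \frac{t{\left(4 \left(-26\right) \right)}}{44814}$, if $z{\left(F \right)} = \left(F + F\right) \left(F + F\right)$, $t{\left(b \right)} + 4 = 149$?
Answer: $\frac{145}{44814} + \frac{i \sqrt{43}}{70756} \approx 0.0032356 + 9.2677 \cdot 10^{-5} i$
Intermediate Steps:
$t{\left(b \right)} = 145$ ($t{\left(b \right)} = -4 + 149 = 145$)
$z{\left(F \right)} = 4 F^{2}$ ($z{\left(F \right)} = 2 F 2 F = 4 F^{2}$)
$h{\left(m,D \right)} = i \sqrt{43}$ ($h{\left(m,D \right)} = \sqrt{-43} = i \sqrt{43}$)
$\frac{h{\left(-183,-118 \right)}}{z{\left(133 \right)}} + \frac{t{\left(4 \left(-26\right) \right)}}{44814} = \frac{i \sqrt{43}}{4 \cdot 133^{2}} + \frac{145}{44814} = \frac{i \sqrt{43}}{4 \cdot 17689} + 145 \cdot \frac{1}{44814} = \frac{i \sqrt{43}}{70756} + \frac{145}{44814} = \frac{145}{44814} + \frac{i \sqrt{43}}{70756}$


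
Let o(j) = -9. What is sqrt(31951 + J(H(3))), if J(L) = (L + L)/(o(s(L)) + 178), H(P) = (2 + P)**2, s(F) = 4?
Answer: sqrt(5399769)/13 ≈ 178.75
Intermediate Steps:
J(L) = 2*L/169 (J(L) = (L + L)/(-9 + 178) = (2*L)/169 = (2*L)*(1/169) = 2*L/169)
sqrt(31951 + J(H(3))) = sqrt(31951 + 2*(2 + 3)**2/169) = sqrt(31951 + (2/169)*5**2) = sqrt(31951 + (2/169)*25) = sqrt(31951 + 50/169) = sqrt(5399769/169) = sqrt(5399769)/13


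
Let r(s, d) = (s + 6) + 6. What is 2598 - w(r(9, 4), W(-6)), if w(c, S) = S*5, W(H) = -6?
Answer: 2628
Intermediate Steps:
r(s, d) = 12 + s (r(s, d) = (6 + s) + 6 = 12 + s)
w(c, S) = 5*S
2598 - w(r(9, 4), W(-6)) = 2598 - 5*(-6) = 2598 - 1*(-30) = 2598 + 30 = 2628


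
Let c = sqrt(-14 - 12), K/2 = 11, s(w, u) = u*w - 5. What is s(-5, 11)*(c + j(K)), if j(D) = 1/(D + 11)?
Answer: -20/11 - 60*I*sqrt(26) ≈ -1.8182 - 305.94*I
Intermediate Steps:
s(w, u) = -5 + u*w
K = 22 (K = 2*11 = 22)
j(D) = 1/(11 + D)
c = I*sqrt(26) (c = sqrt(-26) = I*sqrt(26) ≈ 5.099*I)
s(-5, 11)*(c + j(K)) = (-5 + 11*(-5))*(I*sqrt(26) + 1/(11 + 22)) = (-5 - 55)*(I*sqrt(26) + 1/33) = -60*(I*sqrt(26) + 1/33) = -60*(1/33 + I*sqrt(26)) = -20/11 - 60*I*sqrt(26)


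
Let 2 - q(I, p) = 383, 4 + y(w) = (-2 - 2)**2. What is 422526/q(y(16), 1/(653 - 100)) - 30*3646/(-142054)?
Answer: -9996639104/9020429 ≈ -1108.2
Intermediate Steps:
y(w) = 12 (y(w) = -4 + (-2 - 2)**2 = -4 + (-4)**2 = -4 + 16 = 12)
q(I, p) = -381 (q(I, p) = 2 - 1*383 = 2 - 383 = -381)
422526/q(y(16), 1/(653 - 100)) - 30*3646/(-142054) = 422526/(-381) - 30*3646/(-142054) = 422526*(-1/381) - 109380*(-1/142054) = -140842/127 + 54690/71027 = -9996639104/9020429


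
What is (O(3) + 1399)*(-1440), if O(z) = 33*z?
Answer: -2157120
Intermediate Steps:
(O(3) + 1399)*(-1440) = (33*3 + 1399)*(-1440) = (99 + 1399)*(-1440) = 1498*(-1440) = -2157120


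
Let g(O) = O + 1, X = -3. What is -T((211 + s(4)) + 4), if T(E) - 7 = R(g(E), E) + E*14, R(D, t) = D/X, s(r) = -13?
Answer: -8302/3 ≈ -2767.3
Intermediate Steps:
g(O) = 1 + O
R(D, t) = -D/3 (R(D, t) = D/(-3) = D*(-1/3) = -D/3)
T(E) = 20/3 + 41*E/3 (T(E) = 7 + (-(1 + E)/3 + E*14) = 7 + ((-1/3 - E/3) + 14*E) = 7 + (-1/3 + 41*E/3) = 20/3 + 41*E/3)
-T((211 + s(4)) + 4) = -(20/3 + 41*((211 - 13) + 4)/3) = -(20/3 + 41*(198 + 4)/3) = -(20/3 + (41/3)*202) = -(20/3 + 8282/3) = -1*8302/3 = -8302/3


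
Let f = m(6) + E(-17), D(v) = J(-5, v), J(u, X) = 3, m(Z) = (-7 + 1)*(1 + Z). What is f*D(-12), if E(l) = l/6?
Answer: -269/2 ≈ -134.50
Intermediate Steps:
E(l) = l/6 (E(l) = l*(⅙) = l/6)
m(Z) = -6 - 6*Z (m(Z) = -6*(1 + Z) = -6 - 6*Z)
D(v) = 3
f = -269/6 (f = (-6 - 6*6) + (⅙)*(-17) = (-6 - 36) - 17/6 = -42 - 17/6 = -269/6 ≈ -44.833)
f*D(-12) = -269/6*3 = -269/2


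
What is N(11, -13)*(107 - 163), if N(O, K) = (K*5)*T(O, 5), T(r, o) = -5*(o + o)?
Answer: -182000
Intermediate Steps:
T(r, o) = -10*o
N(O, K) = -250*K (N(O, K) = (K*5)*(-10*5) = (5*K)*(-50) = -250*K)
N(11, -13)*(107 - 163) = (-250*(-13))*(107 - 163) = 3250*(-56) = -182000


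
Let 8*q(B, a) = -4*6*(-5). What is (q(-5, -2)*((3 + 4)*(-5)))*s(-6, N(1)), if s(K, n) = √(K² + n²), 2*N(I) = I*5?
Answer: -6825/2 ≈ -3412.5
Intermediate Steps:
q(B, a) = 15 (q(B, a) = (-4*6*(-5))/8 = (-24*(-5))/8 = (⅛)*120 = 15)
N(I) = 5*I/2 (N(I) = (I*5)/2 = (5*I)/2 = 5*I/2)
(q(-5, -2)*((3 + 4)*(-5)))*s(-6, N(1)) = (15*((3 + 4)*(-5)))*√((-6)² + ((5/2)*1)²) = (15*(7*(-5)))*√(36 + (5/2)²) = (15*(-35))*√(36 + 25/4) = -525*√(169/4) = -525*13/2 = -6825/2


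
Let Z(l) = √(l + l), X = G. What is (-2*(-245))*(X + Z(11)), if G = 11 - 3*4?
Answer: -490 + 490*√22 ≈ 1808.3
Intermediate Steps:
G = -1 (G = 11 - 12 = -1)
X = -1
Z(l) = √2*√l (Z(l) = √(2*l) = √2*√l)
(-2*(-245))*(X + Z(11)) = (-2*(-245))*(-1 + √2*√11) = 490*(-1 + √22) = -490 + 490*√22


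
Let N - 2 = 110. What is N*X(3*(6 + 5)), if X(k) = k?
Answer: 3696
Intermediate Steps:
N = 112 (N = 2 + 110 = 112)
N*X(3*(6 + 5)) = 112*(3*(6 + 5)) = 112*(3*11) = 112*33 = 3696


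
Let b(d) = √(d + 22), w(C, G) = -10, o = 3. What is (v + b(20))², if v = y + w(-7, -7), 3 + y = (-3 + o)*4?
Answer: (13 - √42)² ≈ 42.501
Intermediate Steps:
y = -3 (y = -3 + (-3 + 3)*4 = -3 + 0*4 = -3 + 0 = -3)
v = -13 (v = -3 - 10 = -13)
b(d) = √(22 + d)
(v + b(20))² = (-13 + √(22 + 20))² = (-13 + √42)²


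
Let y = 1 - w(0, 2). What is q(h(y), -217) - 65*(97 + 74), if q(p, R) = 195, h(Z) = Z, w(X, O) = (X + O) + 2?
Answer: -10920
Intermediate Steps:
w(X, O) = 2 + O + X (w(X, O) = (O + X) + 2 = 2 + O + X)
y = -3 (y = 1 - (2 + 2 + 0) = 1 - 1*4 = 1 - 4 = -3)
q(h(y), -217) - 65*(97 + 74) = 195 - 65*(97 + 74) = 195 - 65*171 = 195 - 11115 = -10920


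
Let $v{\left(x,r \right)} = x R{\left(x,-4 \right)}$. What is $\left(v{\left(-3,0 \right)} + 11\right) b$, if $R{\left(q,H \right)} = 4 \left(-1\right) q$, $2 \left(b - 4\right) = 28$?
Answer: $-450$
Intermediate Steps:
$b = 18$ ($b = 4 + \frac{1}{2} \cdot 28 = 4 + 14 = 18$)
$R{\left(q,H \right)} = - 4 q$
$v{\left(x,r \right)} = - 4 x^{2}$ ($v{\left(x,r \right)} = x \left(- 4 x\right) = - 4 x^{2}$)
$\left(v{\left(-3,0 \right)} + 11\right) b = \left(- 4 \left(-3\right)^{2} + 11\right) 18 = \left(\left(-4\right) 9 + 11\right) 18 = \left(-36 + 11\right) 18 = \left(-25\right) 18 = -450$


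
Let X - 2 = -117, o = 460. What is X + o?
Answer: 345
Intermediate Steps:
X = -115 (X = 2 - 117 = -115)
X + o = -115 + 460 = 345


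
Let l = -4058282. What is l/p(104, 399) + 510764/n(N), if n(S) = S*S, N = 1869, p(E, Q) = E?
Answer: -7088089644973/181644372 ≈ -39022.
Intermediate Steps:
n(S) = S²
l/p(104, 399) + 510764/n(N) = -4058282/104 + 510764/(1869²) = -4058282*1/104 + 510764/3493161 = -2029141/52 + 510764*(1/3493161) = -2029141/52 + 510764/3493161 = -7088089644973/181644372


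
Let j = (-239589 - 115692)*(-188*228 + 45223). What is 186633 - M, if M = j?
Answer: 838294512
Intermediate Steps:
j = -838107879 (j = -355281*(-42864 + 45223) = -355281*2359 = -838107879)
M = -838107879
186633 - M = 186633 - 1*(-838107879) = 186633 + 838107879 = 838294512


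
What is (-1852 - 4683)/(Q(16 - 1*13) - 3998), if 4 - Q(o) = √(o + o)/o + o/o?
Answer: 78321975/47880073 - 6535*√6/47880073 ≈ 1.6355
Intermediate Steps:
Q(o) = 3 - √2/√o (Q(o) = 4 - (√(o + o)/o + o/o) = 4 - (√(2*o)/o + 1) = 4 - ((√2*√o)/o + 1) = 4 - (√2/√o + 1) = 4 - (1 + √2/√o) = 4 + (-1 - √2/√o) = 3 - √2/√o)
(-1852 - 4683)/(Q(16 - 1*13) - 3998) = (-1852 - 4683)/((3 - √2/√(16 - 1*13)) - 3998) = -6535/((3 - √2/√(16 - 13)) - 3998) = -6535/((3 - √2/√3) - 3998) = -6535/((3 - √2*√3/3) - 3998) = -6535/((3 - √6/3) - 3998) = -6535/(-3995 - √6/3)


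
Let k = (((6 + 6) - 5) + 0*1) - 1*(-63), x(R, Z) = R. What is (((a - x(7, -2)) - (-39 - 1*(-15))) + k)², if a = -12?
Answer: 5625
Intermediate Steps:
k = 70 (k = ((12 - 5) + 0) + 63 = (7 + 0) + 63 = 7 + 63 = 70)
(((a - x(7, -2)) - (-39 - 1*(-15))) + k)² = (((-12 - 1*7) - (-39 - 1*(-15))) + 70)² = (((-12 - 7) - (-39 + 15)) + 70)² = ((-19 - 1*(-24)) + 70)² = ((-19 + 24) + 70)² = (5 + 70)² = 75² = 5625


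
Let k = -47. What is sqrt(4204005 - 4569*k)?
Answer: 6*sqrt(122743) ≈ 2102.1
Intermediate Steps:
sqrt(4204005 - 4569*k) = sqrt(4204005 - 4569*(-47)) = sqrt(4204005 + 214743) = sqrt(4418748) = 6*sqrt(122743)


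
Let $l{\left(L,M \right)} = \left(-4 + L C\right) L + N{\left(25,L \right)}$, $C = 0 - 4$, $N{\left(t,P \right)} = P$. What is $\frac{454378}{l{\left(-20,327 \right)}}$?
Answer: $- \frac{227189}{770} \approx -295.05$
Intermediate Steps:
$C = -4$
$l{\left(L,M \right)} = L + L \left(-4 - 4 L\right)$ ($l{\left(L,M \right)} = \left(-4 + L \left(-4\right)\right) L + L = \left(-4 - 4 L\right) L + L = L \left(-4 - 4 L\right) + L = L + L \left(-4 - 4 L\right)$)
$\frac{454378}{l{\left(-20,327 \right)}} = \frac{454378}{\left(-20\right) \left(-3 - -80\right)} = \frac{454378}{\left(-20\right) \left(-3 + 80\right)} = \frac{454378}{\left(-20\right) 77} = \frac{454378}{-1540} = 454378 \left(- \frac{1}{1540}\right) = - \frac{227189}{770}$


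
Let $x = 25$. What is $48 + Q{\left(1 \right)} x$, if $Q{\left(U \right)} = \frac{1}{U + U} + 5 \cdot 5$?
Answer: $\frac{1371}{2} \approx 685.5$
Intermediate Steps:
$Q{\left(U \right)} = 25 + \frac{1}{2 U}$ ($Q{\left(U \right)} = \frac{1}{2 U} + 25 = 25 + \frac{1}{2 U}$)
$48 + Q{\left(1 \right)} x = 48 + \left(25 + \frac{1}{2 \cdot 1}\right) 25 = 48 + \left(25 + \frac{1}{2} \cdot 1\right) 25 = 48 + \left(25 + \frac{1}{2}\right) 25 = 48 + \frac{51}{2} \cdot 25 = 48 + \frac{1275}{2} = \frac{1371}{2}$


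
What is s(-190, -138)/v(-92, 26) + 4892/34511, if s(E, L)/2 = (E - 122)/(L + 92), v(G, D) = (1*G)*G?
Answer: 120387857/839790674 ≈ 0.14335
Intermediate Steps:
v(G, D) = G**2 (v(G, D) = G*G = G**2)
s(E, L) = 2*(-122 + E)/(92 + L) (s(E, L) = 2*((E - 122)/(L + 92)) = 2*((-122 + E)/(92 + L)) = 2*(-122 + E)/(92 + L))
s(-190, -138)/v(-92, 26) + 4892/34511 = (2*(-122 - 190)/(92 - 138))/((-92)**2) + 4892/34511 = (2*(-312)/(-46))/8464 + 4892*(1/34511) = (2*(-1/46)*(-312))*(1/8464) + 4892/34511 = (312/23)*(1/8464) + 4892/34511 = 39/24334 + 4892/34511 = 120387857/839790674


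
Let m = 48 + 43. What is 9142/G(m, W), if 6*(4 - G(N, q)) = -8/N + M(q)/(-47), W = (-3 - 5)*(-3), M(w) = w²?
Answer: 58650501/38860 ≈ 1509.3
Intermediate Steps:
m = 91
W = 24 (W = -8*(-3) = 24)
G(N, q) = 4 + q²/282 + 4/(3*N) (G(N, q) = 4 - (-8/N + q²/(-47))/6 = 4 - (-8/N + q²*(-1/47))/6 = 4 - (-8/N - q²/47)/6 = 4 + (q²/282 + 4/(3*N)) = 4 + q²/282 + 4/(3*N))
9142/G(m, W) = 9142/(((1/282)*(376 + 91*(1128 + 24²))/91)) = 9142/(((1/282)*(1/91)*(376 + 91*(1128 + 576)))) = 9142/(((1/282)*(1/91)*(376 + 91*1704))) = 9142/(((1/282)*(1/91)*(376 + 155064))) = 9142/(((1/282)*(1/91)*155440)) = 9142/(77720/12831) = 9142*(12831/77720) = 58650501/38860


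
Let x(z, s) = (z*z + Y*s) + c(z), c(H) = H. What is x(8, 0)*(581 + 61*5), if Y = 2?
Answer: 63792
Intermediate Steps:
x(z, s) = z + z² + 2*s (x(z, s) = (z*z + 2*s) + z = (z² + 2*s) + z = z + z² + 2*s)
x(8, 0)*(581 + 61*5) = (8 + 8² + 2*0)*(581 + 61*5) = (8 + 64 + 0)*(581 + 305) = 72*886 = 63792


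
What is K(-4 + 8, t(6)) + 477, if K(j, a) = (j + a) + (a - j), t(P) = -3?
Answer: 471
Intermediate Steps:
K(j, a) = 2*a (K(j, a) = (a + j) + (a - j) = 2*a)
K(-4 + 8, t(6)) + 477 = 2*(-3) + 477 = -6 + 477 = 471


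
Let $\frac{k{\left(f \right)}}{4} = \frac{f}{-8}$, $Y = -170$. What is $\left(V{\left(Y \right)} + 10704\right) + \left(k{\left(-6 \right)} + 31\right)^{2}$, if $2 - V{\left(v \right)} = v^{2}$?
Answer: $-17038$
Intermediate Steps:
$k{\left(f \right)} = - \frac{f}{2}$ ($k{\left(f \right)} = 4 \frac{f}{-8} = 4 f \left(- \frac{1}{8}\right) = 4 \left(- \frac{f}{8}\right) = - \frac{f}{2}$)
$V{\left(v \right)} = 2 - v^{2}$
$\left(V{\left(Y \right)} + 10704\right) + \left(k{\left(-6 \right)} + 31\right)^{2} = \left(\left(2 - \left(-170\right)^{2}\right) + 10704\right) + \left(\left(- \frac{1}{2}\right) \left(-6\right) + 31\right)^{2} = \left(\left(2 - 28900\right) + 10704\right) + \left(3 + 31\right)^{2} = \left(\left(2 - 28900\right) + 10704\right) + 34^{2} = \left(-28898 + 10704\right) + 1156 = -18194 + 1156 = -17038$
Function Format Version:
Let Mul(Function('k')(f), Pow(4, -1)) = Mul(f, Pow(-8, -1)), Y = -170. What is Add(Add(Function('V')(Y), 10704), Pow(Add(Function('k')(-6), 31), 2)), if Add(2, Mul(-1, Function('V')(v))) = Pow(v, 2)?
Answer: -17038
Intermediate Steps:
Function('k')(f) = Mul(Rational(-1, 2), f) (Function('k')(f) = Mul(4, Mul(f, Pow(-8, -1))) = Mul(4, Mul(f, Rational(-1, 8))) = Mul(4, Mul(Rational(-1, 8), f)) = Mul(Rational(-1, 2), f))
Function('V')(v) = Add(2, Mul(-1, Pow(v, 2)))
Add(Add(Function('V')(Y), 10704), Pow(Add(Function('k')(-6), 31), 2)) = Add(Add(Add(2, Mul(-1, Pow(-170, 2))), 10704), Pow(Add(Mul(Rational(-1, 2), -6), 31), 2)) = Add(Add(Add(2, Mul(-1, 28900)), 10704), Pow(Add(3, 31), 2)) = Add(Add(Add(2, -28900), 10704), Pow(34, 2)) = Add(Add(-28898, 10704), 1156) = Add(-18194, 1156) = -17038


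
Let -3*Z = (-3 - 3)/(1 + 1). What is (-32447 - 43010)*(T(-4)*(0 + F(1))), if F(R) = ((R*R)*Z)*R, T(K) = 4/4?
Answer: -75457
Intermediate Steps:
Z = 1 (Z = -(-3 - 3)/(3*(1 + 1)) = -(-2)/2 = -1/3*(-3) = 1)
T(K) = 1 (T(K) = 4*(1/4) = 1)
F(R) = R**3 (F(R) = ((R*R)*1)*R = (R**2*1)*R = R**2*R = R**3)
(-32447 - 43010)*(T(-4)*(0 + F(1))) = (-32447 - 43010)*(1*(0 + 1**3)) = -75457*(0 + 1) = -75457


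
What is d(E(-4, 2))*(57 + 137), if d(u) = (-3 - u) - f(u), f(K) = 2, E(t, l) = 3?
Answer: -1552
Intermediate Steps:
d(u) = -5 - u (d(u) = (-3 - u) - 1*2 = (-3 - u) - 2 = -5 - u)
d(E(-4, 2))*(57 + 137) = (-5 - 1*3)*(57 + 137) = (-5 - 3)*194 = -8*194 = -1552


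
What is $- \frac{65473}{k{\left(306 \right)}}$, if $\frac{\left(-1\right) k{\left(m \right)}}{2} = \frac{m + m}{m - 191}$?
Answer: $\frac{7529395}{1224} \approx 6151.5$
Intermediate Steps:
$k{\left(m \right)} = - \frac{4 m}{-191 + m}$ ($k{\left(m \right)} = - 2 \frac{m + m}{m - 191} = - 2 \frac{2 m}{-191 + m} = - \frac{4 m}{-191 + m}$)
$- \frac{65473}{k{\left(306 \right)}} = - \frac{65473}{\left(-4\right) 306 \frac{1}{-191 + 306}} = - \frac{65473}{\left(-4\right) 306 \cdot \frac{1}{115}} = - \frac{65473}{- \frac{1224}{115}} = \left(-65473\right) \left(- \frac{115}{1224}\right) = \frac{7529395}{1224}$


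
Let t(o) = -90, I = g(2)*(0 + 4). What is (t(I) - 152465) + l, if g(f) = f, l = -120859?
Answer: -273414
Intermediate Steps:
I = 8 (I = 2*(0 + 4) = 2*4 = 8)
(t(I) - 152465) + l = (-90 - 152465) - 120859 = -152555 - 120859 = -273414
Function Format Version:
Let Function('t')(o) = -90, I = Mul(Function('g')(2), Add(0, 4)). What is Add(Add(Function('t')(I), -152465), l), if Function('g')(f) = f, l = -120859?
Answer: -273414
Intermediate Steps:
I = 8 (I = Mul(2, Add(0, 4)) = Mul(2, 4) = 8)
Add(Add(Function('t')(I), -152465), l) = Add(Add(-90, -152465), -120859) = Add(-152555, -120859) = -273414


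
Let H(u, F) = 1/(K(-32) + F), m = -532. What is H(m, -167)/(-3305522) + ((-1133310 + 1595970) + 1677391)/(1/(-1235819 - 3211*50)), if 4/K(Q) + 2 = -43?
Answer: -74271887123903214444797/24854219918 ≈ -2.9883e+12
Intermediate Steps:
K(Q) = -4/45 (K(Q) = 4/(-2 - 43) = 4/(-45) = 4*(-1/45) = -4/45)
H(u, F) = 1/(-4/45 + F)
H(m, -167)/(-3305522) + ((-1133310 + 1595970) + 1677391)/(1/(-1235819 - 3211*50)) = (45/(-4 + 45*(-167)))/(-3305522) + ((-1133310 + 1595970) + 1677391)/(1/(-1235819 - 3211*50)) = (45/(-4 - 7515))*(-1/3305522) + (462660 + 1677391)/(1/(-1235819 - 160550)) = (45/(-7519))*(-1/3305522) + 2140051/(1/(-1396369)) = (45*(-1/7519))*(-1/3305522) + 2140051/(-1/1396369) = -45/7519*(-1/3305522) + 2140051*(-1396369) = 45/24854219918 - 2988300874819 = -74271887123903214444797/24854219918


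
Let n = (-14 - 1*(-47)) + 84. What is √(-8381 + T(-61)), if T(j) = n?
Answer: 2*I*√2066 ≈ 90.906*I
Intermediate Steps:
n = 117 (n = (-14 + 47) + 84 = 33 + 84 = 117)
T(j) = 117
√(-8381 + T(-61)) = √(-8381 + 117) = √(-8264) = 2*I*√2066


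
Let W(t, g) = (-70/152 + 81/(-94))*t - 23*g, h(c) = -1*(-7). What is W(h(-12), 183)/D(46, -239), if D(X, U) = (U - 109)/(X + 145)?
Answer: 2877913319/1243056 ≈ 2315.2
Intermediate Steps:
h(c) = 7
D(X, U) = (-109 + U)/(145 + X)
W(t, g) = -23*g - 4723*t/3572 (W(t, g) = (-70*1/152 + 81*(-1/94))*t - 23*g = (-35/76 - 81/94)*t - 23*g = -4723*t/3572 - 23*g = -23*g - 4723*t/3572)
W(h(-12), 183)/D(46, -239) = (-23*183 - 4723/3572*7)/(((-109 - 239)/(145 + 46))) = (-4209 - 33061/3572)/((-348/191)) = -15067609/(3572*((1/191)*(-348))) = -15067609/(3572*(-348/191)) = -15067609/3572*(-191/348) = 2877913319/1243056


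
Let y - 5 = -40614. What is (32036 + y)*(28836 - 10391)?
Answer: -158128985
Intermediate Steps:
y = -40609 (y = 5 - 40614 = -40609)
(32036 + y)*(28836 - 10391) = (32036 - 40609)*(28836 - 10391) = -8573*18445 = -158128985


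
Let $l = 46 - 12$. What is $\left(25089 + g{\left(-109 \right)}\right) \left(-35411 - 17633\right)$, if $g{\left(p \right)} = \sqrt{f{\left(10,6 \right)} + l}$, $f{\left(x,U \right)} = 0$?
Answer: $-1330820916 - 53044 \sqrt{34} \approx -1.3311 \cdot 10^{9}$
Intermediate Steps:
$l = 34$ ($l = 46 - 12 = 34$)
$g{\left(p \right)} = \sqrt{34}$ ($g{\left(p \right)} = \sqrt{0 + 34} = \sqrt{34}$)
$\left(25089 + g{\left(-109 \right)}\right) \left(-35411 - 17633\right) = \left(25089 + \sqrt{34}\right) \left(-35411 - 17633\right) = \left(25089 + \sqrt{34}\right) \left(-53044\right) = -1330820916 - 53044 \sqrt{34}$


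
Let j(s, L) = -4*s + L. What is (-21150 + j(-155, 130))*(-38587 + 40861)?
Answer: -46389600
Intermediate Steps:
j(s, L) = L - 4*s
(-21150 + j(-155, 130))*(-38587 + 40861) = (-21150 + (130 - 4*(-155)))*(-38587 + 40861) = (-21150 + (130 + 620))*2274 = (-21150 + 750)*2274 = -20400*2274 = -46389600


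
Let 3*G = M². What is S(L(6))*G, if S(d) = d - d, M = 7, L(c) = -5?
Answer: 0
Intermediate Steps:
S(d) = 0
G = 49/3 (G = (⅓)*7² = (⅓)*49 = 49/3 ≈ 16.333)
S(L(6))*G = 0*(49/3) = 0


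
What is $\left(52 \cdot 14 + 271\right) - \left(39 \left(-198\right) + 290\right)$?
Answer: $8431$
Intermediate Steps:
$\left(52 \cdot 14 + 271\right) - \left(39 \left(-198\right) + 290\right) = \left(728 + 271\right) - \left(-7722 + 290\right) = 999 - -7432 = 999 + 7432 = 8431$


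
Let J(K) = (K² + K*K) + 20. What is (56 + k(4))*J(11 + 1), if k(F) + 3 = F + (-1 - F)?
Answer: 16016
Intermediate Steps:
J(K) = 20 + 2*K² (J(K) = (K² + K²) + 20 = 2*K² + 20 = 20 + 2*K²)
k(F) = -4 (k(F) = -3 + (F + (-1 - F)) = -3 - 1 = -4)
(56 + k(4))*J(11 + 1) = (56 - 4)*(20 + 2*(11 + 1)²) = 52*(20 + 2*12²) = 52*(20 + 2*144) = 52*(20 + 288) = 52*308 = 16016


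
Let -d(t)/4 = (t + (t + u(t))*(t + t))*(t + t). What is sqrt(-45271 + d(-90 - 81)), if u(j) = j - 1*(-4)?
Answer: sqrt(157856129) ≈ 12564.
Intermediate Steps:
u(j) = 4 + j (u(j) = j + 4 = 4 + j)
d(t) = -8*t*(t + 2*t*(4 + 2*t)) (d(t) = -4*(t + (t + (4 + t))*(t + t))*(t + t) = -4*(t + (4 + 2*t)*(2*t))*2*t = -4*(t + 2*t*(4 + 2*t))*2*t = -8*t*(t + 2*t*(4 + 2*t)))
sqrt(-45271 + d(-90 - 81)) = sqrt(-45271 + (-90 - 81)**2*(-72 - 32*(-90 - 81))) = sqrt(-45271 + (-171)**2*(-72 - 32*(-171))) = sqrt(-45271 + 29241*(-72 + 5472)) = sqrt(-45271 + 29241*5400) = sqrt(-45271 + 157901400) = sqrt(157856129)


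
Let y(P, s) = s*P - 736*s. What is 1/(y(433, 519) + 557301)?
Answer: 1/400044 ≈ 2.4997e-6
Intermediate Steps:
y(P, s) = -736*s + P*s (y(P, s) = P*s - 736*s = -736*s + P*s)
1/(y(433, 519) + 557301) = 1/(519*(-736 + 433) + 557301) = 1/(519*(-303) + 557301) = 1/(-157257 + 557301) = 1/400044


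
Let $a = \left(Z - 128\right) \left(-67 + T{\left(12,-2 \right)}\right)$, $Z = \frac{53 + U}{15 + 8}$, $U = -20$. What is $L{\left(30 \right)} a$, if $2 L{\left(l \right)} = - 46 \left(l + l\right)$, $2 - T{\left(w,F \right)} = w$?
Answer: $-13448820$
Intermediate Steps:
$T{\left(w,F \right)} = 2 - w$
$L{\left(l \right)} = - 46 l$ ($L{\left(l \right)} = \frac{\left(-46\right) \left(l + l\right)}{2} = \frac{\left(-46\right) 2 l}{2} = \frac{\left(-92\right) l}{2} = - 46 l$)
$Z = \frac{33}{23}$ ($Z = \frac{53 - 20}{15 + 8} = \frac{33}{23} \approx 1.4348$)
$a = \frac{224147}{23}$ ($a = \left(\frac{33}{23} - 128\right) \left(-67 + \left(2 - 12\right)\right) = - \frac{2911 \left(-67 + \left(2 - 12\right)\right)}{23} = - \frac{2911 \left(-67 - 10\right)}{23} = \left(- \frac{2911}{23}\right) \left(-77\right) = \frac{224147}{23} \approx 9745.5$)
$L{\left(30 \right)} a = \left(-46\right) 30 \cdot \frac{224147}{23} = \left(-1380\right) \frac{224147}{23} = -13448820$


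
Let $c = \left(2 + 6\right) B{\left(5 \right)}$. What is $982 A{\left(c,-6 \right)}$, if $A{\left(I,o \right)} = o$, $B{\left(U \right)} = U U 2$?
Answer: $-5892$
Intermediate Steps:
$B{\left(U \right)} = 2 U^{2}$ ($B{\left(U \right)} = U^{2} \cdot 2 = 2 U^{2}$)
$c = 400$ ($c = \left(2 + 6\right) 2 \cdot 5^{2} = 8 \cdot 2 \cdot 25 = 8 \cdot 50 = 400$)
$982 A{\left(c,-6 \right)} = 982 \left(-6\right) = -5892$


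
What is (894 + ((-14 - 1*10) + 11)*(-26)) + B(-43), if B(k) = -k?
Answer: 1275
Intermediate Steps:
(894 + ((-14 - 1*10) + 11)*(-26)) + B(-43) = (894 + ((-14 - 1*10) + 11)*(-26)) - 1*(-43) = (894 + ((-14 - 10) + 11)*(-26)) + 43 = (894 + (-24 + 11)*(-26)) + 43 = (894 - 13*(-26)) + 43 = (894 + 338) + 43 = 1232 + 43 = 1275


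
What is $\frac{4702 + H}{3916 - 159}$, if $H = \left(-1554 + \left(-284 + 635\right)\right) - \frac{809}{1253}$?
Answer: $\frac{4383438}{4707521} \approx 0.93116$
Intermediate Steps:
$H = - \frac{1508168}{1253}$ ($H = \left(-1554 + 351\right) - \frac{809}{1253} = -1203 - \frac{809}{1253} = - \frac{1508168}{1253} \approx -1203.6$)
$\frac{4702 + H}{3916 - 159} = \frac{4702 - \frac{1508168}{1253}}{3916 - 159} = \frac{4383438}{1253 \cdot 3757} = \frac{4383438}{1253} \cdot \frac{1}{3757} = \frac{4383438}{4707521}$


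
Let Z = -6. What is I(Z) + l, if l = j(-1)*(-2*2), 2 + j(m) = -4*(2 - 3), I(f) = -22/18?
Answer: -83/9 ≈ -9.2222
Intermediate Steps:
I(f) = -11/9 (I(f) = -22*1/18 = -11/9)
j(m) = 2 (j(m) = -2 - 4*(2 - 3) = -2 - 4*(-1) = -2 + 4 = 2)
l = -8 (l = 2*(-2*2) = 2*(-4) = -8)
I(Z) + l = -11/9 - 8 = -83/9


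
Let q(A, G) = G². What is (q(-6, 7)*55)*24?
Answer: 64680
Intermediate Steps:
(q(-6, 7)*55)*24 = (7²*55)*24 = (49*55)*24 = 2695*24 = 64680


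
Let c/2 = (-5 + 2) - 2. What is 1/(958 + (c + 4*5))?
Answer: 1/968 ≈ 0.0010331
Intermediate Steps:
c = -10 (c = 2*((-5 + 2) - 2) = 2*(-3 - 2) = 2*(-5) = -10)
1/(958 + (c + 4*5)) = 1/(958 + (-10 + 4*5)) = 1/(958 + (-10 + 20)) = 1/(958 + 10) = 1/968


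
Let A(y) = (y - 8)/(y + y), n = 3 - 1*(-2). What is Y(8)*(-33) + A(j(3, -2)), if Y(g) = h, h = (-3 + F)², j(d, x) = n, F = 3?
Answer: -3/10 ≈ -0.30000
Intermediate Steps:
n = 5 (n = 3 + 2 = 5)
j(d, x) = 5
A(y) = (-8 + y)/(2*y) (A(y) = (-8 + y)/((2*y)) = (-8 + y)*(1/(2*y)) = (-8 + y)/(2*y))
h = 0 (h = (-3 + 3)² = 0² = 0)
Y(g) = 0
Y(8)*(-33) + A(j(3, -2)) = 0*(-33) + (½)*(-8 + 5)/5 = 0 + (½)*(⅕)*(-3) = 0 - 3/10 = -3/10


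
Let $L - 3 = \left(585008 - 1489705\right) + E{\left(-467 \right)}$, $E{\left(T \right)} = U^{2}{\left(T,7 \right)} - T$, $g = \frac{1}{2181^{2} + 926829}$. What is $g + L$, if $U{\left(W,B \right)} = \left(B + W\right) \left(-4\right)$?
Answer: $\frac{14103106769071}{5683590} \approx 2.4814 \cdot 10^{6}$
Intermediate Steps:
$U{\left(W,B \right)} = - 4 B - 4 W$
$g = \frac{1}{5683590}$ ($g = \frac{1}{4756761 + 926829} = \frac{1}{5683590} \approx 1.7595 \cdot 10^{-7}$)
$E{\left(T \right)} = \left(-28 - 4 T\right)^{2} - T$ ($E{\left(T \right)} = \left(\left(-4\right) 7 - 4 T\right)^{2} - T = \left(-28 - 4 T\right)^{2} - T$)
$L = 2481373$ ($L = 3 + \left(\left(585008 - 1489705\right) - \left(-467 - 16 \left(7 - 467\right)^{2}\right)\right) = 3 + \left(-904697 + \left(467 + 16 \left(-460\right)^{2}\right)\right) = 3 + \left(-904697 + \left(467 + 16 \cdot 211600\right)\right) = 3 + \left(-904697 + \left(467 + 3385600\right)\right) = 3 + \left(-904697 + 3386067\right) = 3 + 2481370 = 2481373$)
$g + L = \frac{1}{5683590} + 2481373 = \frac{14103106769071}{5683590}$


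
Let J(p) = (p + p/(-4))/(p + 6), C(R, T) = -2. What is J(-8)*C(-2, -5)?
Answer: -6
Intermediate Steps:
J(p) = 3*p/(4*(6 + p)) (J(p) = (p + p*(-¼))/(6 + p) = (p - p/4)/(6 + p) = (3*p/4)/(6 + p) = 3*p/(4*(6 + p)))
J(-8)*C(-2, -5) = ((¾)*(-8)/(6 - 8))*(-2) = ((¾)*(-8)/(-2))*(-2) = ((¾)*(-8)*(-½))*(-2) = 3*(-2) = -6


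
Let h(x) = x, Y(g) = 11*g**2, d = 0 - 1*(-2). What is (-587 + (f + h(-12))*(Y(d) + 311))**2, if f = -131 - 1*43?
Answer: 4437824689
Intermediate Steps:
f = -174 (f = -131 - 43 = -174)
d = 2 (d = 0 + 2 = 2)
(-587 + (f + h(-12))*(Y(d) + 311))**2 = (-587 + (-174 - 12)*(11*2**2 + 311))**2 = (-587 - 186*(11*4 + 311))**2 = (-587 - 186*(44 + 311))**2 = (-587 - 186*355)**2 = (-587 - 66030)**2 = (-66617)**2 = 4437824689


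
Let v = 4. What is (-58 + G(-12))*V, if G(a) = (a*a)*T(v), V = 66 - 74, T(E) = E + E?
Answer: -8752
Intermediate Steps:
T(E) = 2*E
V = -8
G(a) = 8*a² (G(a) = (a*a)*(2*4) = a²*8 = 8*a²)
(-58 + G(-12))*V = (-58 + 8*(-12)²)*(-8) = (-58 + 8*144)*(-8) = (-58 + 1152)*(-8) = 1094*(-8) = -8752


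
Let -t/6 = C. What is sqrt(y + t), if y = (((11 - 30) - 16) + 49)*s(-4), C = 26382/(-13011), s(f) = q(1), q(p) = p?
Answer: sqrt(492171434)/4337 ≈ 5.1153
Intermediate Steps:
s(f) = 1
C = -8794/4337 (C = 26382*(-1/13011) = -8794/4337 ≈ -2.0277)
t = 52764/4337 (t = -6*(-8794/4337) = 52764/4337 ≈ 12.166)
y = 14 (y = (((11 - 30) - 16) + 49)*1 = ((-19 - 16) + 49)*1 = (-35 + 49)*1 = 14*1 = 14)
sqrt(y + t) = sqrt(14 + 52764/4337) = sqrt(113482/4337) = sqrt(492171434)/4337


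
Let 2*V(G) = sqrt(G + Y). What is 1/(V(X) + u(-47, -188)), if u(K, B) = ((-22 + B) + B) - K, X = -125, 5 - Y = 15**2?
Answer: -468/164383 - 2*I*sqrt(345)/493149 ≈ -0.002847 - 7.5329e-5*I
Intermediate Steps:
Y = -220 (Y = 5 - 1*15**2 = 5 - 1*225 = 5 - 225 = -220)
u(K, B) = -22 - K + 2*B (u(K, B) = (-22 + 2*B) - K = -22 - K + 2*B)
V(G) = sqrt(-220 + G)/2 (V(G) = sqrt(G - 220)/2 = sqrt(-220 + G)/2)
1/(V(X) + u(-47, -188)) = 1/(sqrt(-220 - 125)/2 + (-22 - 1*(-47) + 2*(-188))) = 1/(sqrt(-345)/2 + (-22 + 47 - 376)) = 1/((I*sqrt(345))/2 - 351) = 1/(I*sqrt(345)/2 - 351) = 1/(-351 + I*sqrt(345)/2)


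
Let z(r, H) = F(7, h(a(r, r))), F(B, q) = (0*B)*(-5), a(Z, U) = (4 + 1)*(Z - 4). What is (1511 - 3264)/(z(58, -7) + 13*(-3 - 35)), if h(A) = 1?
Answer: 1753/494 ≈ 3.5486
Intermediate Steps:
a(Z, U) = -20 + 5*Z (a(Z, U) = 5*(-4 + Z) = -20 + 5*Z)
F(B, q) = 0 (F(B, q) = 0*(-5) = 0)
z(r, H) = 0
(1511 - 3264)/(z(58, -7) + 13*(-3 - 35)) = (1511 - 3264)/(0 + 13*(-3 - 35)) = -1753/(0 + 13*(-38)) = -1753/(0 - 494) = -1753/(-494) = -1753*(-1/494) = 1753/494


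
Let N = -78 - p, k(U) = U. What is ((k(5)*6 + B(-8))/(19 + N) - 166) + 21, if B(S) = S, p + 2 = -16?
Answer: -5967/41 ≈ -145.54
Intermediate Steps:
p = -18 (p = -2 - 16 = -18)
N = -60 (N = -78 - 1*(-18) = -78 + 18 = -60)
((k(5)*6 + B(-8))/(19 + N) - 166) + 21 = ((5*6 - 8)/(19 - 60) - 166) + 21 = ((30 - 8)/(-41) - 166) + 21 = (22*(-1/41) - 166) + 21 = (-22/41 - 166) + 21 = -6828/41 + 21 = -5967/41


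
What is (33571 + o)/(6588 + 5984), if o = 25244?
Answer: 58815/12572 ≈ 4.6783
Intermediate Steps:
(33571 + o)/(6588 + 5984) = (33571 + 25244)/(6588 + 5984) = 58815/12572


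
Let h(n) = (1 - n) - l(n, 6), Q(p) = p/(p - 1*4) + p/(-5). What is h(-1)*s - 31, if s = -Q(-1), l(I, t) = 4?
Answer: -151/5 ≈ -30.200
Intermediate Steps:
Q(p) = -p/5 + p/(-4 + p) (Q(p) = p/(p - 4) + p*(-⅕) = p/(-4 + p) - p/5 = -p/5 + p/(-4 + p))
s = -⅖ (s = -(-1)*(9 - 1*(-1))/(5*(-4 - 1)) = -(-1)*(9 + 1)/(5*(-5)) = -(-1)*(-1)*10/(5*5) = -1*⅖ = -⅖ ≈ -0.40000)
h(n) = -3 - n (h(n) = (1 - n) - 1*4 = (1 - n) - 4 = -3 - n)
h(-1)*s - 31 = (-3 - 1*(-1))*(-⅖) - 31 = (-3 + 1)*(-⅖) - 31 = -2*(-⅖) - 31 = ⅘ - 31 = -151/5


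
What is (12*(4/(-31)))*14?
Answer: -672/31 ≈ -21.677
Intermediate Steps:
(12*(4/(-31)))*14 = (12*(4*(-1/31)))*14 = (12*(-4/31))*14 = -48/31*14 = -672/31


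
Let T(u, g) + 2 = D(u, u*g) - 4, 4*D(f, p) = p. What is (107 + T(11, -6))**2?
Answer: 28561/4 ≈ 7140.3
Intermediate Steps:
D(f, p) = p/4
T(u, g) = -6 + g*u/4 (T(u, g) = -2 + ((u*g)/4 - 4) = -2 + ((g*u)/4 - 4) = -2 + (g*u/4 - 4) = -2 + (-4 + g*u/4) = -6 + g*u/4)
(107 + T(11, -6))**2 = (107 + (-6 + (1/4)*(-6)*11))**2 = (107 + (-6 - 33/2))**2 = (107 - 45/2)**2 = (169/2)**2 = 28561/4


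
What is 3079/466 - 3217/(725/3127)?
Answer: -4685522219/337850 ≈ -13869.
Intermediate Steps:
3079/466 - 3217/(725/3127) = 3079*(1/466) - 3217/(725*(1/3127)) = 3079/466 - 3217/725/3127 = 3079/466 - 3217*3127/725 = 3079/466 - 10059559/725 = -4685522219/337850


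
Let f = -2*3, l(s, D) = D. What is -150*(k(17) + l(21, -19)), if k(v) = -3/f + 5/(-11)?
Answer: 31275/11 ≈ 2843.2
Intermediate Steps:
f = -6
k(v) = 1/22 (k(v) = -3/(-6) + 5/(-11) = -3*(-⅙) + 5*(-1/11) = ½ - 5/11 = 1/22)
-150*(k(17) + l(21, -19)) = -150*(1/22 - 19) = -150*(-417/22) = 31275/11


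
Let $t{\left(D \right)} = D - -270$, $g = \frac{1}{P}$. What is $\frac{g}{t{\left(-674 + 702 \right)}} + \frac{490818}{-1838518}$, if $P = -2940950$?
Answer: $- \frac{215077209287159}{805641437302900} \approx -0.26696$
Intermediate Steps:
$g = - \frac{1}{2940950}$ ($g = \frac{1}{-2940950} = - \frac{1}{2940950} \approx -3.4003 \cdot 10^{-7}$)
$t{\left(D \right)} = 270 + D$ ($t{\left(D \right)} = D + 270 = 270 + D$)
$\frac{g}{t{\left(-674 + 702 \right)}} + \frac{490818}{-1838518} = - \frac{1}{2940950 \left(270 + \left(-674 + 702\right)\right)} + \frac{490818}{-1838518} = - \frac{1}{2940950 \left(270 + 28\right)} + 490818 \left(- \frac{1}{1838518}\right) = - \frac{1}{2940950 \cdot 298} - \frac{245409}{919259} = \left(- \frac{1}{2940950}\right) \frac{1}{298} - \frac{245409}{919259} = - \frac{1}{876403100} - \frac{245409}{919259} = - \frac{215077209287159}{805641437302900}$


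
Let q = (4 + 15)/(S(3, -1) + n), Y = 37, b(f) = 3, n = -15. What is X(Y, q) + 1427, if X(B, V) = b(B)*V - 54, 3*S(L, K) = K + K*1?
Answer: 64360/47 ≈ 1369.4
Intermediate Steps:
S(L, K) = 2*K/3 (S(L, K) = (K + K*1)/3 = (K + K)/3 = (2*K)/3 = 2*K/3)
q = -57/47 (q = (4 + 15)/((⅔)*(-1) - 15) = 19/(-⅔ - 15) = 19/(-47/3) = 19*(-3/47) = -57/47 ≈ -1.2128)
X(B, V) = -54 + 3*V (X(B, V) = 3*V - 54 = -54 + 3*V)
X(Y, q) + 1427 = (-54 + 3*(-57/47)) + 1427 = (-54 - 171/47) + 1427 = -2709/47 + 1427 = 64360/47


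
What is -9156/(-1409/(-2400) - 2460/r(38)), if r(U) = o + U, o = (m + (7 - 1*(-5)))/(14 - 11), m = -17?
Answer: 2395209600/17558419 ≈ 136.41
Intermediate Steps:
o = -5/3 (o = (-17 + (7 - 1*(-5)))/(14 - 11) = (-17 + (7 + 5))/3 = (-17 + 12)*(1/3) = -5*1/3 = -5/3 ≈ -1.6667)
r(U) = -5/3 + U
-9156/(-1409/(-2400) - 2460/r(38)) = -9156/(-1409/(-2400) - 2460/(-5/3 + 38)) = -9156/(-1409*(-1/2400) - 2460/109/3) = -9156/(1409/2400 - 2460*3/109) = -9156/(1409/2400 - 7380/109) = -9156/(-17558419/261600) = -9156*(-261600/17558419) = 2395209600/17558419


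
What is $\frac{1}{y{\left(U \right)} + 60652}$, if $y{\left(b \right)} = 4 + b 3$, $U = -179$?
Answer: $\frac{1}{60119} \approx 1.6634 \cdot 10^{-5}$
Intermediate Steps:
$y{\left(b \right)} = 4 + 3 b$
$\frac{1}{y{\left(U \right)} + 60652} = \frac{1}{\left(4 + 3 \left(-179\right)\right) + 60652} = \frac{1}{\left(4 - 537\right) + 60652} = \frac{1}{-533 + 60652} = \frac{1}{60119}$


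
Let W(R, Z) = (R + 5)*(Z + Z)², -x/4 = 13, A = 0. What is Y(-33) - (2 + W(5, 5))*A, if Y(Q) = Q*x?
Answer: 1716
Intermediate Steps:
x = -52 (x = -4*13 = -52)
Y(Q) = -52*Q (Y(Q) = Q*(-52) = -52*Q)
W(R, Z) = 4*Z²*(5 + R) (W(R, Z) = (5 + R)*(2*Z)² = (5 + R)*(4*Z²) = 4*Z²*(5 + R))
Y(-33) - (2 + W(5, 5))*A = -52*(-33) - (2 + 4*5²*(5 + 5))*0 = 1716 - (2 + 4*25*10)*0 = 1716 - (2 + 1000)*0 = 1716 - 1002*0 = 1716 - 1*0 = 1716 + 0 = 1716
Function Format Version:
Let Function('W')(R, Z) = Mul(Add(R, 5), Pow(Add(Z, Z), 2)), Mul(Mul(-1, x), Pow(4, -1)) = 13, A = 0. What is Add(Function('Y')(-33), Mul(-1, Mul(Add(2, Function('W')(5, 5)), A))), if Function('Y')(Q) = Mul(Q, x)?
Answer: 1716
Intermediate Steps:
x = -52 (x = Mul(-4, 13) = -52)
Function('Y')(Q) = Mul(-52, Q) (Function('Y')(Q) = Mul(Q, -52) = Mul(-52, Q))
Function('W')(R, Z) = Mul(4, Pow(Z, 2), Add(5, R)) (Function('W')(R, Z) = Mul(Add(5, R), Pow(Mul(2, Z), 2)) = Mul(Add(5, R), Mul(4, Pow(Z, 2))) = Mul(4, Pow(Z, 2), Add(5, R)))
Add(Function('Y')(-33), Mul(-1, Mul(Add(2, Function('W')(5, 5)), A))) = Add(Mul(-52, -33), Mul(-1, Mul(Add(2, Mul(4, Pow(5, 2), Add(5, 5))), 0))) = Add(1716, Mul(-1, Mul(Add(2, Mul(4, 25, 10)), 0))) = Add(1716, Mul(-1, Mul(Add(2, 1000), 0))) = Add(1716, Mul(-1, Mul(1002, 0))) = Add(1716, Mul(-1, 0)) = Add(1716, 0) = 1716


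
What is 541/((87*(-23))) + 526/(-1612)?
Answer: -962309/1612806 ≈ -0.59667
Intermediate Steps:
541/((87*(-23))) + 526/(-1612) = 541/(-2001) + 526*(-1/1612) = 541*(-1/2001) - 263/806 = -541/2001 - 263/806 = -962309/1612806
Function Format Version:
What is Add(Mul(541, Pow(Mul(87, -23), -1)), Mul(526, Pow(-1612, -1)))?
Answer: Rational(-962309, 1612806) ≈ -0.59667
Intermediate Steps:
Add(Mul(541, Pow(Mul(87, -23), -1)), Mul(526, Pow(-1612, -1))) = Add(Mul(541, Pow(-2001, -1)), Mul(526, Rational(-1, 1612))) = Add(Mul(541, Rational(-1, 2001)), Rational(-263, 806)) = Add(Rational(-541, 2001), Rational(-263, 806)) = Rational(-962309, 1612806)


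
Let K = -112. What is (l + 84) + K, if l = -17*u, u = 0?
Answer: -28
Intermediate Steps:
l = 0 (l = -17*0 = 0)
(l + 84) + K = (0 + 84) - 112 = 84 - 112 = -28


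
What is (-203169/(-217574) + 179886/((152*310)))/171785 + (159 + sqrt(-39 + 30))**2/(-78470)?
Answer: -8365428625845981/25977032484041800 - 477*I/39235 ≈ -0.32203 - 0.012158*I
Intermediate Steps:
(-203169/(-217574) + 179886/((152*310)))/171785 + (159 + sqrt(-39 + 30))**2/(-78470) = (-203169*(-1/217574) + 179886/47120)*(1/171785) + (159 + sqrt(-9))**2*(-1/78470) = (203169/217574 + 179886*(1/47120))*(1/171785) + (159 + 3*I)**2*(-1/78470) = (203169/217574 + 89943/23560)*(1/171785) - (159 + 3*I)**2/78470 = (12177959961/2563021720)*(1/171785) - (159 + 3*I)**2/78470 = 12177959961/440288686170200 - (159 + 3*I)**2/78470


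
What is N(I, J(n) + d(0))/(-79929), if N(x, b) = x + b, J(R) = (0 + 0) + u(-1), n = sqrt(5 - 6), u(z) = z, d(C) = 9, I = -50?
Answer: 14/26643 ≈ 0.00052547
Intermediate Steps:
n = I (n = sqrt(-1) = I ≈ 1.0*I)
J(R) = -1 (J(R) = (0 + 0) - 1 = 0 - 1 = -1)
N(x, b) = b + x
N(I, J(n) + d(0))/(-79929) = ((-1 + 9) - 50)/(-79929) = (8 - 50)*(-1/79929) = -42*(-1/79929) = 14/26643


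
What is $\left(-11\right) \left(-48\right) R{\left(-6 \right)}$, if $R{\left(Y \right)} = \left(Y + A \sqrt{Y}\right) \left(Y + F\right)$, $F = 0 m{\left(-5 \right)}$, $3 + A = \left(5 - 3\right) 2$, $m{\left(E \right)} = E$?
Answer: $19008 - 3168 i \sqrt{6} \approx 19008.0 - 7760.0 i$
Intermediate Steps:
$A = 1$ ($A = -3 + \left(5 - 3\right) 2 = -3 + 2 \cdot 2 = -3 + 4 = 1$)
$F = 0$ ($F = 0 \left(-5\right) = 0$)
$R{\left(Y \right)} = Y \left(Y + \sqrt{Y}\right)$ ($R{\left(Y \right)} = \left(Y + 1 \sqrt{Y}\right) \left(Y + 0\right) = \left(Y + \sqrt{Y}\right) Y = Y \left(Y + \sqrt{Y}\right)$)
$\left(-11\right) \left(-48\right) R{\left(-6 \right)} = \left(-11\right) \left(-48\right) \left(\left(-6\right)^{2} + \left(-6\right)^{\frac{3}{2}}\right) = 528 \left(36 - 6 i \sqrt{6}\right) = 19008 - 3168 i \sqrt{6}$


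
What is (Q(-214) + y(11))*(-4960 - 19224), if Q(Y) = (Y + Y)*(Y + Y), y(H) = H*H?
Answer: -4433048120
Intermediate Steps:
y(H) = H**2
Q(Y) = 4*Y**2 (Q(Y) = (2*Y)*(2*Y) = 4*Y**2)
(Q(-214) + y(11))*(-4960 - 19224) = (4*(-214)**2 + 11**2)*(-4960 - 19224) = (4*45796 + 121)*(-24184) = (183184 + 121)*(-24184) = 183305*(-24184) = -4433048120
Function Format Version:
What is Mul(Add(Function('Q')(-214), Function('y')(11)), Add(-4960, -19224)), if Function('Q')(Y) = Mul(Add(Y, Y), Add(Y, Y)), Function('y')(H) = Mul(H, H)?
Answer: -4433048120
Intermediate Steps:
Function('y')(H) = Pow(H, 2)
Function('Q')(Y) = Mul(4, Pow(Y, 2)) (Function('Q')(Y) = Mul(Mul(2, Y), Mul(2, Y)) = Mul(4, Pow(Y, 2)))
Mul(Add(Function('Q')(-214), Function('y')(11)), Add(-4960, -19224)) = Mul(Add(Mul(4, Pow(-214, 2)), Pow(11, 2)), Add(-4960, -19224)) = Mul(Add(Mul(4, 45796), 121), -24184) = Mul(Add(183184, 121), -24184) = Mul(183305, -24184) = -4433048120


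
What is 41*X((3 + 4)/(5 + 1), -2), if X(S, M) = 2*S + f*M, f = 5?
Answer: -943/3 ≈ -314.33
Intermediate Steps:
X(S, M) = 2*S + 5*M
41*X((3 + 4)/(5 + 1), -2) = 41*(2*((3 + 4)/(5 + 1)) + 5*(-2)) = 41*(2*(7/6) - 10) = 41*(7/3 - 10) = 41*(-23/3) = -943/3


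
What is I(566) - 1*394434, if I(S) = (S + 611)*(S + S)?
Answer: 937930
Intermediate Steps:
I(S) = 2*S*(611 + S) (I(S) = (611 + S)*(2*S) = 2*S*(611 + S))
I(566) - 1*394434 = 2*566*(611 + 566) - 1*394434 = 2*566*1177 - 394434 = 1332364 - 394434 = 937930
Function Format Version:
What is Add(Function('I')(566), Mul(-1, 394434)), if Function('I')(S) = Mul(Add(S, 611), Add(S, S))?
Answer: 937930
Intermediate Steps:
Function('I')(S) = Mul(2, S, Add(611, S)) (Function('I')(S) = Mul(Add(611, S), Mul(2, S)) = Mul(2, S, Add(611, S)))
Add(Function('I')(566), Mul(-1, 394434)) = Add(Mul(2, 566, Add(611, 566)), Mul(-1, 394434)) = Add(Mul(2, 566, 1177), -394434) = Add(1332364, -394434) = 937930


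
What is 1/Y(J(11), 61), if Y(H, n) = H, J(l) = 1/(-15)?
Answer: -15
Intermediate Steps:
J(l) = -1/15
1/Y(J(11), 61) = 1/(-1/15) = -15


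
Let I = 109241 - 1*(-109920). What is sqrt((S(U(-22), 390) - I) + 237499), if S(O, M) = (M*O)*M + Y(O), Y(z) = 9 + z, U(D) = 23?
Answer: sqrt(3516670) ≈ 1875.3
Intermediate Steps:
S(O, M) = 9 + O + O*M**2 (S(O, M) = (M*O)*M + (9 + O) = O*M**2 + (9 + O) = 9 + O + O*M**2)
I = 219161 (I = 109241 + 109920 = 219161)
sqrt((S(U(-22), 390) - I) + 237499) = sqrt(((9 + 23 + 23*390**2) - 1*219161) + 237499) = sqrt(((9 + 23 + 23*152100) - 219161) + 237499) = sqrt(((9 + 23 + 3498300) - 219161) + 237499) = sqrt((3498332 - 219161) + 237499) = sqrt(3279171 + 237499) = sqrt(3516670)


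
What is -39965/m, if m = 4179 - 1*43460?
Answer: 39965/39281 ≈ 1.0174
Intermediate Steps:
m = -39281 (m = 4179 - 43460 = -39281)
-39965/m = -39965/(-39281) = -39965*(-1/39281) = 39965/39281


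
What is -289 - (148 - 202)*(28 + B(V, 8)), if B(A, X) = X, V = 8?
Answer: 1655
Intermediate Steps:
-289 - (148 - 202)*(28 + B(V, 8)) = -289 - (148 - 202)*(28 + 8) = -289 - (-54)*36 = -289 - 1*(-1944) = -289 + 1944 = 1655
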